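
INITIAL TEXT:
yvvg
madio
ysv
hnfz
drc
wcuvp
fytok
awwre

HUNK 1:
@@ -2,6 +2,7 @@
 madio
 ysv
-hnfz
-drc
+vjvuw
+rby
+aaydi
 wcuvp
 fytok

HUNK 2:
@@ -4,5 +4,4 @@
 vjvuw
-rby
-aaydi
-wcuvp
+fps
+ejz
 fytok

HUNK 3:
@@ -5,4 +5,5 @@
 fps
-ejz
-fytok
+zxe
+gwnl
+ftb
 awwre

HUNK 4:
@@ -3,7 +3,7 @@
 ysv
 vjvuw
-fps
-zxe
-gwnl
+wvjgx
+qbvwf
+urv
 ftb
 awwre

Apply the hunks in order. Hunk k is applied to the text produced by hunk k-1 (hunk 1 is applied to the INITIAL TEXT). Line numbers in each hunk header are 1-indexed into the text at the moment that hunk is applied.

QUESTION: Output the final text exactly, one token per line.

Answer: yvvg
madio
ysv
vjvuw
wvjgx
qbvwf
urv
ftb
awwre

Derivation:
Hunk 1: at line 2 remove [hnfz,drc] add [vjvuw,rby,aaydi] -> 9 lines: yvvg madio ysv vjvuw rby aaydi wcuvp fytok awwre
Hunk 2: at line 4 remove [rby,aaydi,wcuvp] add [fps,ejz] -> 8 lines: yvvg madio ysv vjvuw fps ejz fytok awwre
Hunk 3: at line 5 remove [ejz,fytok] add [zxe,gwnl,ftb] -> 9 lines: yvvg madio ysv vjvuw fps zxe gwnl ftb awwre
Hunk 4: at line 3 remove [fps,zxe,gwnl] add [wvjgx,qbvwf,urv] -> 9 lines: yvvg madio ysv vjvuw wvjgx qbvwf urv ftb awwre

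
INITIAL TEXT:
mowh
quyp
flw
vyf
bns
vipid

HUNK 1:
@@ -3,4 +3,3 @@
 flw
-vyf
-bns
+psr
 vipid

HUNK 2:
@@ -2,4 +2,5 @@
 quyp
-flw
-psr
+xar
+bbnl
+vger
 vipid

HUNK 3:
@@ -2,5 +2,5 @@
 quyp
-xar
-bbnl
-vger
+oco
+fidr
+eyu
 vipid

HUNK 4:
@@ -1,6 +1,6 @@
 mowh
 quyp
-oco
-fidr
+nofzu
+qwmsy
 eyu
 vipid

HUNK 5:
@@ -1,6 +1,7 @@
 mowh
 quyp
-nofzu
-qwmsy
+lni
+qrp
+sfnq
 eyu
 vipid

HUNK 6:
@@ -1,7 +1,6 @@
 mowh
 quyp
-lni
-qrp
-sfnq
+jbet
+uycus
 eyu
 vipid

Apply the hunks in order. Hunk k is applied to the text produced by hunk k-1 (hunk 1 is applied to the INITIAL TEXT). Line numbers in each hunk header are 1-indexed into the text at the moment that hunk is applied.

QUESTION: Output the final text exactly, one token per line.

Hunk 1: at line 3 remove [vyf,bns] add [psr] -> 5 lines: mowh quyp flw psr vipid
Hunk 2: at line 2 remove [flw,psr] add [xar,bbnl,vger] -> 6 lines: mowh quyp xar bbnl vger vipid
Hunk 3: at line 2 remove [xar,bbnl,vger] add [oco,fidr,eyu] -> 6 lines: mowh quyp oco fidr eyu vipid
Hunk 4: at line 1 remove [oco,fidr] add [nofzu,qwmsy] -> 6 lines: mowh quyp nofzu qwmsy eyu vipid
Hunk 5: at line 1 remove [nofzu,qwmsy] add [lni,qrp,sfnq] -> 7 lines: mowh quyp lni qrp sfnq eyu vipid
Hunk 6: at line 1 remove [lni,qrp,sfnq] add [jbet,uycus] -> 6 lines: mowh quyp jbet uycus eyu vipid

Answer: mowh
quyp
jbet
uycus
eyu
vipid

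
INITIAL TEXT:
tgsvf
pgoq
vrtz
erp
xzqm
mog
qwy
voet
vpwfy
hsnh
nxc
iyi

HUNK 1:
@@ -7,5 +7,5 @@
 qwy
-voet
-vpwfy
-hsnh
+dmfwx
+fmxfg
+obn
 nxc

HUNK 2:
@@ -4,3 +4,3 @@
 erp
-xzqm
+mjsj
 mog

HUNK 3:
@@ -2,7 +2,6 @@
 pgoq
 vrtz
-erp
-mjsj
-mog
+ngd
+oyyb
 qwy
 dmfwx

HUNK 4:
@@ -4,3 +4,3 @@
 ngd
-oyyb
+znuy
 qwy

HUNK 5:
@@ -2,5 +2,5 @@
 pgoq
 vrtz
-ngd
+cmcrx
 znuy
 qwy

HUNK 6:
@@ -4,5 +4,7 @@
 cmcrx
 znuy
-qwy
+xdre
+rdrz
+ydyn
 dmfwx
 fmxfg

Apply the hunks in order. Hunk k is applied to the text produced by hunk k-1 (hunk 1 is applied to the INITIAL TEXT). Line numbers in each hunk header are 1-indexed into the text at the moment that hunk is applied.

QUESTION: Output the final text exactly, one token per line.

Answer: tgsvf
pgoq
vrtz
cmcrx
znuy
xdre
rdrz
ydyn
dmfwx
fmxfg
obn
nxc
iyi

Derivation:
Hunk 1: at line 7 remove [voet,vpwfy,hsnh] add [dmfwx,fmxfg,obn] -> 12 lines: tgsvf pgoq vrtz erp xzqm mog qwy dmfwx fmxfg obn nxc iyi
Hunk 2: at line 4 remove [xzqm] add [mjsj] -> 12 lines: tgsvf pgoq vrtz erp mjsj mog qwy dmfwx fmxfg obn nxc iyi
Hunk 3: at line 2 remove [erp,mjsj,mog] add [ngd,oyyb] -> 11 lines: tgsvf pgoq vrtz ngd oyyb qwy dmfwx fmxfg obn nxc iyi
Hunk 4: at line 4 remove [oyyb] add [znuy] -> 11 lines: tgsvf pgoq vrtz ngd znuy qwy dmfwx fmxfg obn nxc iyi
Hunk 5: at line 2 remove [ngd] add [cmcrx] -> 11 lines: tgsvf pgoq vrtz cmcrx znuy qwy dmfwx fmxfg obn nxc iyi
Hunk 6: at line 4 remove [qwy] add [xdre,rdrz,ydyn] -> 13 lines: tgsvf pgoq vrtz cmcrx znuy xdre rdrz ydyn dmfwx fmxfg obn nxc iyi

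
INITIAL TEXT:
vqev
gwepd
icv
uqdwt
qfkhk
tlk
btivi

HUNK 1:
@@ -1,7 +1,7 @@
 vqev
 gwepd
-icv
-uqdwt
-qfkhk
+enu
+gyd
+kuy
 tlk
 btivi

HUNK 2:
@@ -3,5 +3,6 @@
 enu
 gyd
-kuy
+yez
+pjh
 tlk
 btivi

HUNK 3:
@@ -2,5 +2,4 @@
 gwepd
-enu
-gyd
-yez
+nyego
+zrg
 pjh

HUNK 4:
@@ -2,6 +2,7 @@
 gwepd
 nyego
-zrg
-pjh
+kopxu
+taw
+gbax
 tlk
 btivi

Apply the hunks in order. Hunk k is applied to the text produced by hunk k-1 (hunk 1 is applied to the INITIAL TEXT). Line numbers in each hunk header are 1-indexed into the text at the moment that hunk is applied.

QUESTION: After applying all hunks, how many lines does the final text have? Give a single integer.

Hunk 1: at line 1 remove [icv,uqdwt,qfkhk] add [enu,gyd,kuy] -> 7 lines: vqev gwepd enu gyd kuy tlk btivi
Hunk 2: at line 3 remove [kuy] add [yez,pjh] -> 8 lines: vqev gwepd enu gyd yez pjh tlk btivi
Hunk 3: at line 2 remove [enu,gyd,yez] add [nyego,zrg] -> 7 lines: vqev gwepd nyego zrg pjh tlk btivi
Hunk 4: at line 2 remove [zrg,pjh] add [kopxu,taw,gbax] -> 8 lines: vqev gwepd nyego kopxu taw gbax tlk btivi
Final line count: 8

Answer: 8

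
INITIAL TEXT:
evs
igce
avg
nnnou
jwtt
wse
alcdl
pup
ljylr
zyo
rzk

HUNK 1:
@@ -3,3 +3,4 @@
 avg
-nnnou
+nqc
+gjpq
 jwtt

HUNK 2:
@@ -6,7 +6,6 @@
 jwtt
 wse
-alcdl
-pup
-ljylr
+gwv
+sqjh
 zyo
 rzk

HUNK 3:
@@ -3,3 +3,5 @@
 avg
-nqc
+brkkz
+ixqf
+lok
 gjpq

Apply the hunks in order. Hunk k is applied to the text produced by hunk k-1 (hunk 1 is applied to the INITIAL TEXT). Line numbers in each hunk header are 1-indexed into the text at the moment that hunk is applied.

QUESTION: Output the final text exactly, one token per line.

Hunk 1: at line 3 remove [nnnou] add [nqc,gjpq] -> 12 lines: evs igce avg nqc gjpq jwtt wse alcdl pup ljylr zyo rzk
Hunk 2: at line 6 remove [alcdl,pup,ljylr] add [gwv,sqjh] -> 11 lines: evs igce avg nqc gjpq jwtt wse gwv sqjh zyo rzk
Hunk 3: at line 3 remove [nqc] add [brkkz,ixqf,lok] -> 13 lines: evs igce avg brkkz ixqf lok gjpq jwtt wse gwv sqjh zyo rzk

Answer: evs
igce
avg
brkkz
ixqf
lok
gjpq
jwtt
wse
gwv
sqjh
zyo
rzk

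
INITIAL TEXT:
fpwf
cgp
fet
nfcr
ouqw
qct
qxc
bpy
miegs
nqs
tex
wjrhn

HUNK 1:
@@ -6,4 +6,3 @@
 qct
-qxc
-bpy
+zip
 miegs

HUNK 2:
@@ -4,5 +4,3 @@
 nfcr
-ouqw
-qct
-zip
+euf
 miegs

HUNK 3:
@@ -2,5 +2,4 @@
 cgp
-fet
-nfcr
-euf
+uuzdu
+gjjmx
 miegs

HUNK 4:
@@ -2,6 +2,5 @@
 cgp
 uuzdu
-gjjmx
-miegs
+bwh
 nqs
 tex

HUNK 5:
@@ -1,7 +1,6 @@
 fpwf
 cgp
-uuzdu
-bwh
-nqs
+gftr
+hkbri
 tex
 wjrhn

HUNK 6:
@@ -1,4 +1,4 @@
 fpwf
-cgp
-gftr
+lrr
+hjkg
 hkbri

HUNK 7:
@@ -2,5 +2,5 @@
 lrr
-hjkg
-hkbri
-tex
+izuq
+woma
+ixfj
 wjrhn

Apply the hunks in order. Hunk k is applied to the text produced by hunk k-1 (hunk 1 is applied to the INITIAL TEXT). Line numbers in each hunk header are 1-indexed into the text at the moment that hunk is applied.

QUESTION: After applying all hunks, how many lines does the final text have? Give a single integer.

Hunk 1: at line 6 remove [qxc,bpy] add [zip] -> 11 lines: fpwf cgp fet nfcr ouqw qct zip miegs nqs tex wjrhn
Hunk 2: at line 4 remove [ouqw,qct,zip] add [euf] -> 9 lines: fpwf cgp fet nfcr euf miegs nqs tex wjrhn
Hunk 3: at line 2 remove [fet,nfcr,euf] add [uuzdu,gjjmx] -> 8 lines: fpwf cgp uuzdu gjjmx miegs nqs tex wjrhn
Hunk 4: at line 2 remove [gjjmx,miegs] add [bwh] -> 7 lines: fpwf cgp uuzdu bwh nqs tex wjrhn
Hunk 5: at line 1 remove [uuzdu,bwh,nqs] add [gftr,hkbri] -> 6 lines: fpwf cgp gftr hkbri tex wjrhn
Hunk 6: at line 1 remove [cgp,gftr] add [lrr,hjkg] -> 6 lines: fpwf lrr hjkg hkbri tex wjrhn
Hunk 7: at line 2 remove [hjkg,hkbri,tex] add [izuq,woma,ixfj] -> 6 lines: fpwf lrr izuq woma ixfj wjrhn
Final line count: 6

Answer: 6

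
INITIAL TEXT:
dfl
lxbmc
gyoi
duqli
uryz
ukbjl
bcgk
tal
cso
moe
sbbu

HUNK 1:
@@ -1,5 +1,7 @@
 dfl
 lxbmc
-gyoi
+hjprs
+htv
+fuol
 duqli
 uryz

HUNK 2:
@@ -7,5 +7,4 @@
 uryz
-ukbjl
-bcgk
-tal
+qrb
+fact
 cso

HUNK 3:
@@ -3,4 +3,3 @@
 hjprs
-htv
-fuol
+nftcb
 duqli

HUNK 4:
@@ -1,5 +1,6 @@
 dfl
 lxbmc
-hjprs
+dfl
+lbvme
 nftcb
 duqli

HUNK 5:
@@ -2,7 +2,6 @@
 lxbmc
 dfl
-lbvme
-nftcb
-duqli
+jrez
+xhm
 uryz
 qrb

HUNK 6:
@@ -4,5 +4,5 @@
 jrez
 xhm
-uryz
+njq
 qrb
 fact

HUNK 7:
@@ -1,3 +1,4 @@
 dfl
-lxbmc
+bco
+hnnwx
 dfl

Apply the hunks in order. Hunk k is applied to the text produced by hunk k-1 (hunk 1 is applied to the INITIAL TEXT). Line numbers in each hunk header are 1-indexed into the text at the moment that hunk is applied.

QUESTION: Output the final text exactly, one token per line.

Answer: dfl
bco
hnnwx
dfl
jrez
xhm
njq
qrb
fact
cso
moe
sbbu

Derivation:
Hunk 1: at line 1 remove [gyoi] add [hjprs,htv,fuol] -> 13 lines: dfl lxbmc hjprs htv fuol duqli uryz ukbjl bcgk tal cso moe sbbu
Hunk 2: at line 7 remove [ukbjl,bcgk,tal] add [qrb,fact] -> 12 lines: dfl lxbmc hjprs htv fuol duqli uryz qrb fact cso moe sbbu
Hunk 3: at line 3 remove [htv,fuol] add [nftcb] -> 11 lines: dfl lxbmc hjprs nftcb duqli uryz qrb fact cso moe sbbu
Hunk 4: at line 1 remove [hjprs] add [dfl,lbvme] -> 12 lines: dfl lxbmc dfl lbvme nftcb duqli uryz qrb fact cso moe sbbu
Hunk 5: at line 2 remove [lbvme,nftcb,duqli] add [jrez,xhm] -> 11 lines: dfl lxbmc dfl jrez xhm uryz qrb fact cso moe sbbu
Hunk 6: at line 4 remove [uryz] add [njq] -> 11 lines: dfl lxbmc dfl jrez xhm njq qrb fact cso moe sbbu
Hunk 7: at line 1 remove [lxbmc] add [bco,hnnwx] -> 12 lines: dfl bco hnnwx dfl jrez xhm njq qrb fact cso moe sbbu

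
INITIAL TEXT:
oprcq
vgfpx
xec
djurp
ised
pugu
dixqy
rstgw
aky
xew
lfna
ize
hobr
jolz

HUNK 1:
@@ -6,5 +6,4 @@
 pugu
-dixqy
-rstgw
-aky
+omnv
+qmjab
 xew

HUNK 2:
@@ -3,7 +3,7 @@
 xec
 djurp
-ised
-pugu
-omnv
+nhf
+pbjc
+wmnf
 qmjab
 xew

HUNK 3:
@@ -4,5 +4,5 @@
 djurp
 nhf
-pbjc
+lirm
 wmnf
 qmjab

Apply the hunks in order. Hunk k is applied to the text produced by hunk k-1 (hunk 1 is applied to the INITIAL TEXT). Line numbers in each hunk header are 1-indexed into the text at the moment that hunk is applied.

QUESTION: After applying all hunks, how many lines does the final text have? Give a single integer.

Hunk 1: at line 6 remove [dixqy,rstgw,aky] add [omnv,qmjab] -> 13 lines: oprcq vgfpx xec djurp ised pugu omnv qmjab xew lfna ize hobr jolz
Hunk 2: at line 3 remove [ised,pugu,omnv] add [nhf,pbjc,wmnf] -> 13 lines: oprcq vgfpx xec djurp nhf pbjc wmnf qmjab xew lfna ize hobr jolz
Hunk 3: at line 4 remove [pbjc] add [lirm] -> 13 lines: oprcq vgfpx xec djurp nhf lirm wmnf qmjab xew lfna ize hobr jolz
Final line count: 13

Answer: 13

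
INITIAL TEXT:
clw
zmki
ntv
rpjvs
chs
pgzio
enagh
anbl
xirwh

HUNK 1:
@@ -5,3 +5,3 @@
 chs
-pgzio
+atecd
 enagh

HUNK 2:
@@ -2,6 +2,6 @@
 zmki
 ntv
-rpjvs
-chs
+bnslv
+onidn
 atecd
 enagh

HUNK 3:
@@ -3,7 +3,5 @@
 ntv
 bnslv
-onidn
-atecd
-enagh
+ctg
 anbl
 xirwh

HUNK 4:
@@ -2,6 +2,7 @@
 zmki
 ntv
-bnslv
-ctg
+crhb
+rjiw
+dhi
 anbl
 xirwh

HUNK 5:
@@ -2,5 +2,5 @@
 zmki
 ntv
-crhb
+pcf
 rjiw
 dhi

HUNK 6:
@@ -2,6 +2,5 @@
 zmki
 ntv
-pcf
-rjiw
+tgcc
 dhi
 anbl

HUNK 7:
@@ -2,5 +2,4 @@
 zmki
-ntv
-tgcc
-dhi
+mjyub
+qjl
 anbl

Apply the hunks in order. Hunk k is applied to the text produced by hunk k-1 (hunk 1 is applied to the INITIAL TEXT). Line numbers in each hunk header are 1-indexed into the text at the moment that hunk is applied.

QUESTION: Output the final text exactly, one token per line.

Hunk 1: at line 5 remove [pgzio] add [atecd] -> 9 lines: clw zmki ntv rpjvs chs atecd enagh anbl xirwh
Hunk 2: at line 2 remove [rpjvs,chs] add [bnslv,onidn] -> 9 lines: clw zmki ntv bnslv onidn atecd enagh anbl xirwh
Hunk 3: at line 3 remove [onidn,atecd,enagh] add [ctg] -> 7 lines: clw zmki ntv bnslv ctg anbl xirwh
Hunk 4: at line 2 remove [bnslv,ctg] add [crhb,rjiw,dhi] -> 8 lines: clw zmki ntv crhb rjiw dhi anbl xirwh
Hunk 5: at line 2 remove [crhb] add [pcf] -> 8 lines: clw zmki ntv pcf rjiw dhi anbl xirwh
Hunk 6: at line 2 remove [pcf,rjiw] add [tgcc] -> 7 lines: clw zmki ntv tgcc dhi anbl xirwh
Hunk 7: at line 2 remove [ntv,tgcc,dhi] add [mjyub,qjl] -> 6 lines: clw zmki mjyub qjl anbl xirwh

Answer: clw
zmki
mjyub
qjl
anbl
xirwh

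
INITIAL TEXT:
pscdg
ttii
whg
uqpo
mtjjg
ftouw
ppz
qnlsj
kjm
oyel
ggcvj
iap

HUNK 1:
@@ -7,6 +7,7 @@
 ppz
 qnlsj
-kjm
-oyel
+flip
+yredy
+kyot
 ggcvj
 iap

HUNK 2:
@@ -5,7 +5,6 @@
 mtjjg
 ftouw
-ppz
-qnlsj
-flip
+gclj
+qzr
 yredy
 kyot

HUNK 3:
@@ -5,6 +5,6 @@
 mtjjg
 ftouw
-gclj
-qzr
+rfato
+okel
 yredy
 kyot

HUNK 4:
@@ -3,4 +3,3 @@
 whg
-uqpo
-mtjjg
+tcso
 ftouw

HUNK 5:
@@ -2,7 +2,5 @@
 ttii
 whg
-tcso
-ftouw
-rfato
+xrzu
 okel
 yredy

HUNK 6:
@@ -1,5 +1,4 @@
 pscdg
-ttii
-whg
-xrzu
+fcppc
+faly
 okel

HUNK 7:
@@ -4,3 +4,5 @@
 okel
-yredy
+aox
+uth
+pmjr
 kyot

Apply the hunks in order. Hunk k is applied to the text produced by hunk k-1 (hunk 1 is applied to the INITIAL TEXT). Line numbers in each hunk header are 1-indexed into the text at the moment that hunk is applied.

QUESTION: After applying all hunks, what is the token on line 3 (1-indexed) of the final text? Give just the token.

Hunk 1: at line 7 remove [kjm,oyel] add [flip,yredy,kyot] -> 13 lines: pscdg ttii whg uqpo mtjjg ftouw ppz qnlsj flip yredy kyot ggcvj iap
Hunk 2: at line 5 remove [ppz,qnlsj,flip] add [gclj,qzr] -> 12 lines: pscdg ttii whg uqpo mtjjg ftouw gclj qzr yredy kyot ggcvj iap
Hunk 3: at line 5 remove [gclj,qzr] add [rfato,okel] -> 12 lines: pscdg ttii whg uqpo mtjjg ftouw rfato okel yredy kyot ggcvj iap
Hunk 4: at line 3 remove [uqpo,mtjjg] add [tcso] -> 11 lines: pscdg ttii whg tcso ftouw rfato okel yredy kyot ggcvj iap
Hunk 5: at line 2 remove [tcso,ftouw,rfato] add [xrzu] -> 9 lines: pscdg ttii whg xrzu okel yredy kyot ggcvj iap
Hunk 6: at line 1 remove [ttii,whg,xrzu] add [fcppc,faly] -> 8 lines: pscdg fcppc faly okel yredy kyot ggcvj iap
Hunk 7: at line 4 remove [yredy] add [aox,uth,pmjr] -> 10 lines: pscdg fcppc faly okel aox uth pmjr kyot ggcvj iap
Final line 3: faly

Answer: faly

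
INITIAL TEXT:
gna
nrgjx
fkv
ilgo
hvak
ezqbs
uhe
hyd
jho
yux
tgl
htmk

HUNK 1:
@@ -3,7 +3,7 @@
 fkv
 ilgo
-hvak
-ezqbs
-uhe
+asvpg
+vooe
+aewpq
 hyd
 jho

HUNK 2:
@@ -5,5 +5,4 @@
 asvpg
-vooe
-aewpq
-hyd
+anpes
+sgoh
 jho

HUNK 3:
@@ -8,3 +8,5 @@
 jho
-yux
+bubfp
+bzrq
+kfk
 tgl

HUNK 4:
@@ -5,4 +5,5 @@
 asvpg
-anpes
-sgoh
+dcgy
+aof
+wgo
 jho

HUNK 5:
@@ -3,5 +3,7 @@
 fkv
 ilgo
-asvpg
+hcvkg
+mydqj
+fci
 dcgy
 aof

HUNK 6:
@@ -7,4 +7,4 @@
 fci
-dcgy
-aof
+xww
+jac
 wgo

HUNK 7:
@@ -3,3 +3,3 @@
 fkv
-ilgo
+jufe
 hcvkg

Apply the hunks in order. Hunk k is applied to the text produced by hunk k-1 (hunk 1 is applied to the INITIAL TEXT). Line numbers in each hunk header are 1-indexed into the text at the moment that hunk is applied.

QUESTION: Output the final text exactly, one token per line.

Answer: gna
nrgjx
fkv
jufe
hcvkg
mydqj
fci
xww
jac
wgo
jho
bubfp
bzrq
kfk
tgl
htmk

Derivation:
Hunk 1: at line 3 remove [hvak,ezqbs,uhe] add [asvpg,vooe,aewpq] -> 12 lines: gna nrgjx fkv ilgo asvpg vooe aewpq hyd jho yux tgl htmk
Hunk 2: at line 5 remove [vooe,aewpq,hyd] add [anpes,sgoh] -> 11 lines: gna nrgjx fkv ilgo asvpg anpes sgoh jho yux tgl htmk
Hunk 3: at line 8 remove [yux] add [bubfp,bzrq,kfk] -> 13 lines: gna nrgjx fkv ilgo asvpg anpes sgoh jho bubfp bzrq kfk tgl htmk
Hunk 4: at line 5 remove [anpes,sgoh] add [dcgy,aof,wgo] -> 14 lines: gna nrgjx fkv ilgo asvpg dcgy aof wgo jho bubfp bzrq kfk tgl htmk
Hunk 5: at line 3 remove [asvpg] add [hcvkg,mydqj,fci] -> 16 lines: gna nrgjx fkv ilgo hcvkg mydqj fci dcgy aof wgo jho bubfp bzrq kfk tgl htmk
Hunk 6: at line 7 remove [dcgy,aof] add [xww,jac] -> 16 lines: gna nrgjx fkv ilgo hcvkg mydqj fci xww jac wgo jho bubfp bzrq kfk tgl htmk
Hunk 7: at line 3 remove [ilgo] add [jufe] -> 16 lines: gna nrgjx fkv jufe hcvkg mydqj fci xww jac wgo jho bubfp bzrq kfk tgl htmk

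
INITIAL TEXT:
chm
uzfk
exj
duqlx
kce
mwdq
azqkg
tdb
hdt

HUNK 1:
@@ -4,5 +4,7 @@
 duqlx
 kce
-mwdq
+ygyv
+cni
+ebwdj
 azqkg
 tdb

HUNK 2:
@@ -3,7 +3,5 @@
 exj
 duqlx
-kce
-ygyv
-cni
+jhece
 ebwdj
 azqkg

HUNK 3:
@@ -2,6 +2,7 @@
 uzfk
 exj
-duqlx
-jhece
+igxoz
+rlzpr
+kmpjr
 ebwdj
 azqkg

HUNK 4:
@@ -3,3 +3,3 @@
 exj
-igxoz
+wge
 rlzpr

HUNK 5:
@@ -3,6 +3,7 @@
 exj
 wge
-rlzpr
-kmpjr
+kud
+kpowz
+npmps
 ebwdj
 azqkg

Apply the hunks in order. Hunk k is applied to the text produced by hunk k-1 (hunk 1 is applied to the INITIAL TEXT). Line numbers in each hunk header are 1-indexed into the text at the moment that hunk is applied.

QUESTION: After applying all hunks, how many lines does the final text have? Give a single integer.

Hunk 1: at line 4 remove [mwdq] add [ygyv,cni,ebwdj] -> 11 lines: chm uzfk exj duqlx kce ygyv cni ebwdj azqkg tdb hdt
Hunk 2: at line 3 remove [kce,ygyv,cni] add [jhece] -> 9 lines: chm uzfk exj duqlx jhece ebwdj azqkg tdb hdt
Hunk 3: at line 2 remove [duqlx,jhece] add [igxoz,rlzpr,kmpjr] -> 10 lines: chm uzfk exj igxoz rlzpr kmpjr ebwdj azqkg tdb hdt
Hunk 4: at line 3 remove [igxoz] add [wge] -> 10 lines: chm uzfk exj wge rlzpr kmpjr ebwdj azqkg tdb hdt
Hunk 5: at line 3 remove [rlzpr,kmpjr] add [kud,kpowz,npmps] -> 11 lines: chm uzfk exj wge kud kpowz npmps ebwdj azqkg tdb hdt
Final line count: 11

Answer: 11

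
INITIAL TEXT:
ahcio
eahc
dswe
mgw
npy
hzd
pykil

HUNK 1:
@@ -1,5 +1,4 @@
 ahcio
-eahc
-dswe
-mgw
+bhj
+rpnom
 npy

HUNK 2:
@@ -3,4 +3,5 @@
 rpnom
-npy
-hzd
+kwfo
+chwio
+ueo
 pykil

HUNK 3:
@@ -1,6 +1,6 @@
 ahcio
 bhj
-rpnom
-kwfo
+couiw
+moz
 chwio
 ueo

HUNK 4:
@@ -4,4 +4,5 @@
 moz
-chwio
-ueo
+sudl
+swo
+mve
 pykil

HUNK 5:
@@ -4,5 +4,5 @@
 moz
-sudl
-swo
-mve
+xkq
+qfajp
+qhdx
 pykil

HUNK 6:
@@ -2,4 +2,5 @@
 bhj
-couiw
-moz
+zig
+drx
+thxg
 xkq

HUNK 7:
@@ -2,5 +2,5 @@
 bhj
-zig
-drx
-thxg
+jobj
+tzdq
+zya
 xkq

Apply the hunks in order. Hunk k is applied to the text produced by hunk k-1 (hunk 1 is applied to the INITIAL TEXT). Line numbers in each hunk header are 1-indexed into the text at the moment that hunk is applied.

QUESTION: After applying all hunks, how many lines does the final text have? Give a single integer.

Answer: 9

Derivation:
Hunk 1: at line 1 remove [eahc,dswe,mgw] add [bhj,rpnom] -> 6 lines: ahcio bhj rpnom npy hzd pykil
Hunk 2: at line 3 remove [npy,hzd] add [kwfo,chwio,ueo] -> 7 lines: ahcio bhj rpnom kwfo chwio ueo pykil
Hunk 3: at line 1 remove [rpnom,kwfo] add [couiw,moz] -> 7 lines: ahcio bhj couiw moz chwio ueo pykil
Hunk 4: at line 4 remove [chwio,ueo] add [sudl,swo,mve] -> 8 lines: ahcio bhj couiw moz sudl swo mve pykil
Hunk 5: at line 4 remove [sudl,swo,mve] add [xkq,qfajp,qhdx] -> 8 lines: ahcio bhj couiw moz xkq qfajp qhdx pykil
Hunk 6: at line 2 remove [couiw,moz] add [zig,drx,thxg] -> 9 lines: ahcio bhj zig drx thxg xkq qfajp qhdx pykil
Hunk 7: at line 2 remove [zig,drx,thxg] add [jobj,tzdq,zya] -> 9 lines: ahcio bhj jobj tzdq zya xkq qfajp qhdx pykil
Final line count: 9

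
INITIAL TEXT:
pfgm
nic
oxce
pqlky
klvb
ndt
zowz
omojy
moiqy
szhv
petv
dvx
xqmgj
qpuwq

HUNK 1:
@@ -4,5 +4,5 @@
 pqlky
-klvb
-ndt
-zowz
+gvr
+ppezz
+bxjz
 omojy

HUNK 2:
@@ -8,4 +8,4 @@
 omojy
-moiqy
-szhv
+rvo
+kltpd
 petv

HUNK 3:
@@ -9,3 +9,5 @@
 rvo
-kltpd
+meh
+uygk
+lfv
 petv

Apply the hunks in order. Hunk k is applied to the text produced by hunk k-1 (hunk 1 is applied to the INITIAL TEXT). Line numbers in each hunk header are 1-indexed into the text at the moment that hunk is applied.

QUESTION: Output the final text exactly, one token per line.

Hunk 1: at line 4 remove [klvb,ndt,zowz] add [gvr,ppezz,bxjz] -> 14 lines: pfgm nic oxce pqlky gvr ppezz bxjz omojy moiqy szhv petv dvx xqmgj qpuwq
Hunk 2: at line 8 remove [moiqy,szhv] add [rvo,kltpd] -> 14 lines: pfgm nic oxce pqlky gvr ppezz bxjz omojy rvo kltpd petv dvx xqmgj qpuwq
Hunk 3: at line 9 remove [kltpd] add [meh,uygk,lfv] -> 16 lines: pfgm nic oxce pqlky gvr ppezz bxjz omojy rvo meh uygk lfv petv dvx xqmgj qpuwq

Answer: pfgm
nic
oxce
pqlky
gvr
ppezz
bxjz
omojy
rvo
meh
uygk
lfv
petv
dvx
xqmgj
qpuwq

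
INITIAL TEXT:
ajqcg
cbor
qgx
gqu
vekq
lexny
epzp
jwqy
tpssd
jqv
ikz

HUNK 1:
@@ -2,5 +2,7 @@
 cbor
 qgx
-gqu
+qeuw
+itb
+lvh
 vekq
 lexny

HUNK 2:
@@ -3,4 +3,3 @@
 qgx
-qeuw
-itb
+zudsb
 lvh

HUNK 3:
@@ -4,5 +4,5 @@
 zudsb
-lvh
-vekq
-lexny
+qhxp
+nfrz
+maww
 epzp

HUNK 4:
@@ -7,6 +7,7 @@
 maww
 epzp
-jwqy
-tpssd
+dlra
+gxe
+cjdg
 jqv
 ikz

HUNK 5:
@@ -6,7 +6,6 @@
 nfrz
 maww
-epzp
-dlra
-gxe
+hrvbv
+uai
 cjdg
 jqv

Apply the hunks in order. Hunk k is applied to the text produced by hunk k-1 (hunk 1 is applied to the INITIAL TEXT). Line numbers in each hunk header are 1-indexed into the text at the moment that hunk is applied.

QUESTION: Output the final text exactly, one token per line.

Answer: ajqcg
cbor
qgx
zudsb
qhxp
nfrz
maww
hrvbv
uai
cjdg
jqv
ikz

Derivation:
Hunk 1: at line 2 remove [gqu] add [qeuw,itb,lvh] -> 13 lines: ajqcg cbor qgx qeuw itb lvh vekq lexny epzp jwqy tpssd jqv ikz
Hunk 2: at line 3 remove [qeuw,itb] add [zudsb] -> 12 lines: ajqcg cbor qgx zudsb lvh vekq lexny epzp jwqy tpssd jqv ikz
Hunk 3: at line 4 remove [lvh,vekq,lexny] add [qhxp,nfrz,maww] -> 12 lines: ajqcg cbor qgx zudsb qhxp nfrz maww epzp jwqy tpssd jqv ikz
Hunk 4: at line 7 remove [jwqy,tpssd] add [dlra,gxe,cjdg] -> 13 lines: ajqcg cbor qgx zudsb qhxp nfrz maww epzp dlra gxe cjdg jqv ikz
Hunk 5: at line 6 remove [epzp,dlra,gxe] add [hrvbv,uai] -> 12 lines: ajqcg cbor qgx zudsb qhxp nfrz maww hrvbv uai cjdg jqv ikz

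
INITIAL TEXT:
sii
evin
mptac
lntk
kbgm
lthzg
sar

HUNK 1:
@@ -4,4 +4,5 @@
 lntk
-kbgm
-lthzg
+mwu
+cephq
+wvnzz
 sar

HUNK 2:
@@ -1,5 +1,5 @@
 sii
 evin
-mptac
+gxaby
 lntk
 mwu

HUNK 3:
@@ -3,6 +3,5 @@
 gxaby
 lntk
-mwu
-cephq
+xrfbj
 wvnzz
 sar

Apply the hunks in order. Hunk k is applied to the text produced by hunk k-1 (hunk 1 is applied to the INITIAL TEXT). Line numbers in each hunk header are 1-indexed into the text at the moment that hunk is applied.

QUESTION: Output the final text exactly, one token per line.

Hunk 1: at line 4 remove [kbgm,lthzg] add [mwu,cephq,wvnzz] -> 8 lines: sii evin mptac lntk mwu cephq wvnzz sar
Hunk 2: at line 1 remove [mptac] add [gxaby] -> 8 lines: sii evin gxaby lntk mwu cephq wvnzz sar
Hunk 3: at line 3 remove [mwu,cephq] add [xrfbj] -> 7 lines: sii evin gxaby lntk xrfbj wvnzz sar

Answer: sii
evin
gxaby
lntk
xrfbj
wvnzz
sar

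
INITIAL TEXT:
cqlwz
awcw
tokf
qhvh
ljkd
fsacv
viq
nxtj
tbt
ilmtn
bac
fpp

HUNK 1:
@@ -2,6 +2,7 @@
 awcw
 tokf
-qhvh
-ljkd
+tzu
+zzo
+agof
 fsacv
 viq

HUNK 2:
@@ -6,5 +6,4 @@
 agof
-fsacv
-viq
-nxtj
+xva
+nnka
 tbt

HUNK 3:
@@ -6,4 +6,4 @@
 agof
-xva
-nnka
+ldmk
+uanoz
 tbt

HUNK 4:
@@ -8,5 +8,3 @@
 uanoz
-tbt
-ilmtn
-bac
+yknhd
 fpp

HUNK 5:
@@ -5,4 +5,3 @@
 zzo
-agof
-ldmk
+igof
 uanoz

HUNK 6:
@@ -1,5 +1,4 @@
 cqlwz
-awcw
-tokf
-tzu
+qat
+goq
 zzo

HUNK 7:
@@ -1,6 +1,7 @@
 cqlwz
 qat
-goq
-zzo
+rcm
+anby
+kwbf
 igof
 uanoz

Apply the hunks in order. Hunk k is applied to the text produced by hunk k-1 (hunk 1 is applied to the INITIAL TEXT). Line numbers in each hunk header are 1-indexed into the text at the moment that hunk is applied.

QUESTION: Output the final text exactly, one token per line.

Answer: cqlwz
qat
rcm
anby
kwbf
igof
uanoz
yknhd
fpp

Derivation:
Hunk 1: at line 2 remove [qhvh,ljkd] add [tzu,zzo,agof] -> 13 lines: cqlwz awcw tokf tzu zzo agof fsacv viq nxtj tbt ilmtn bac fpp
Hunk 2: at line 6 remove [fsacv,viq,nxtj] add [xva,nnka] -> 12 lines: cqlwz awcw tokf tzu zzo agof xva nnka tbt ilmtn bac fpp
Hunk 3: at line 6 remove [xva,nnka] add [ldmk,uanoz] -> 12 lines: cqlwz awcw tokf tzu zzo agof ldmk uanoz tbt ilmtn bac fpp
Hunk 4: at line 8 remove [tbt,ilmtn,bac] add [yknhd] -> 10 lines: cqlwz awcw tokf tzu zzo agof ldmk uanoz yknhd fpp
Hunk 5: at line 5 remove [agof,ldmk] add [igof] -> 9 lines: cqlwz awcw tokf tzu zzo igof uanoz yknhd fpp
Hunk 6: at line 1 remove [awcw,tokf,tzu] add [qat,goq] -> 8 lines: cqlwz qat goq zzo igof uanoz yknhd fpp
Hunk 7: at line 1 remove [goq,zzo] add [rcm,anby,kwbf] -> 9 lines: cqlwz qat rcm anby kwbf igof uanoz yknhd fpp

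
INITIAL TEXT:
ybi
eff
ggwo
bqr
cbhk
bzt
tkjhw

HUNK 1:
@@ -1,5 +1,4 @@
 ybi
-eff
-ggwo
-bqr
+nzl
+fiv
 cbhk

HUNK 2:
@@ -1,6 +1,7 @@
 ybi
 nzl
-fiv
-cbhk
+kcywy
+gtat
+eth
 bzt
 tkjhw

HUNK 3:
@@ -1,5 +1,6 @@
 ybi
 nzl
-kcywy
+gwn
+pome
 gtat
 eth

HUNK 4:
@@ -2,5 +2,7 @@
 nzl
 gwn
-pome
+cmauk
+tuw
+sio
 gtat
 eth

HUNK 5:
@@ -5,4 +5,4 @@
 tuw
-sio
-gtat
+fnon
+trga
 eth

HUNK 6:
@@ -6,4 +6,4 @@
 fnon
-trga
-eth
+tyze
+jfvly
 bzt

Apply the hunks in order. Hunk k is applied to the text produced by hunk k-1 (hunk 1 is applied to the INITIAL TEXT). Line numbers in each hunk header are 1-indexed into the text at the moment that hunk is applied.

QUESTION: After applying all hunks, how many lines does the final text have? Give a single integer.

Answer: 10

Derivation:
Hunk 1: at line 1 remove [eff,ggwo,bqr] add [nzl,fiv] -> 6 lines: ybi nzl fiv cbhk bzt tkjhw
Hunk 2: at line 1 remove [fiv,cbhk] add [kcywy,gtat,eth] -> 7 lines: ybi nzl kcywy gtat eth bzt tkjhw
Hunk 3: at line 1 remove [kcywy] add [gwn,pome] -> 8 lines: ybi nzl gwn pome gtat eth bzt tkjhw
Hunk 4: at line 2 remove [pome] add [cmauk,tuw,sio] -> 10 lines: ybi nzl gwn cmauk tuw sio gtat eth bzt tkjhw
Hunk 5: at line 5 remove [sio,gtat] add [fnon,trga] -> 10 lines: ybi nzl gwn cmauk tuw fnon trga eth bzt tkjhw
Hunk 6: at line 6 remove [trga,eth] add [tyze,jfvly] -> 10 lines: ybi nzl gwn cmauk tuw fnon tyze jfvly bzt tkjhw
Final line count: 10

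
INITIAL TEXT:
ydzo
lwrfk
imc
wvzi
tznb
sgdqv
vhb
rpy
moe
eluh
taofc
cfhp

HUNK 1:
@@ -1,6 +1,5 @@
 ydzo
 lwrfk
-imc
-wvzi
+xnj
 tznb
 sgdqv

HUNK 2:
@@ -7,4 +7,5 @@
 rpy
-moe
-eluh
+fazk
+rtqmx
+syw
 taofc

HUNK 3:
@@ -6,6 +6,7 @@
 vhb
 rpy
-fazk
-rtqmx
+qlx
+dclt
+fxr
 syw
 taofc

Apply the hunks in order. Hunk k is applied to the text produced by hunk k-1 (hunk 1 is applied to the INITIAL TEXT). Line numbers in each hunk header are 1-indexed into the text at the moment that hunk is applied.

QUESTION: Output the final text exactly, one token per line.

Hunk 1: at line 1 remove [imc,wvzi] add [xnj] -> 11 lines: ydzo lwrfk xnj tznb sgdqv vhb rpy moe eluh taofc cfhp
Hunk 2: at line 7 remove [moe,eluh] add [fazk,rtqmx,syw] -> 12 lines: ydzo lwrfk xnj tznb sgdqv vhb rpy fazk rtqmx syw taofc cfhp
Hunk 3: at line 6 remove [fazk,rtqmx] add [qlx,dclt,fxr] -> 13 lines: ydzo lwrfk xnj tznb sgdqv vhb rpy qlx dclt fxr syw taofc cfhp

Answer: ydzo
lwrfk
xnj
tznb
sgdqv
vhb
rpy
qlx
dclt
fxr
syw
taofc
cfhp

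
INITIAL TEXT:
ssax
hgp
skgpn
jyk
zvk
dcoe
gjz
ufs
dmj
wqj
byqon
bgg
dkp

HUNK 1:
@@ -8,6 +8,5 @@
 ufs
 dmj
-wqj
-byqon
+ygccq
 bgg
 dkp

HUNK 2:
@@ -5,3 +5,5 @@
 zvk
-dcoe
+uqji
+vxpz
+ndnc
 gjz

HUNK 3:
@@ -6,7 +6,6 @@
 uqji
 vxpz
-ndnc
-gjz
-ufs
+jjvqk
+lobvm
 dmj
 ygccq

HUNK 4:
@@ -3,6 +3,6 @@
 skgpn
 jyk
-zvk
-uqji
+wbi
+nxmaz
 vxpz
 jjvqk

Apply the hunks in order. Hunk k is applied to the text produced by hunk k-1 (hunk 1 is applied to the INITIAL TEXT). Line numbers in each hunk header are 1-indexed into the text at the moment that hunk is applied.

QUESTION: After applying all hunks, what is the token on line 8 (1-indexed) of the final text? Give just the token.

Hunk 1: at line 8 remove [wqj,byqon] add [ygccq] -> 12 lines: ssax hgp skgpn jyk zvk dcoe gjz ufs dmj ygccq bgg dkp
Hunk 2: at line 5 remove [dcoe] add [uqji,vxpz,ndnc] -> 14 lines: ssax hgp skgpn jyk zvk uqji vxpz ndnc gjz ufs dmj ygccq bgg dkp
Hunk 3: at line 6 remove [ndnc,gjz,ufs] add [jjvqk,lobvm] -> 13 lines: ssax hgp skgpn jyk zvk uqji vxpz jjvqk lobvm dmj ygccq bgg dkp
Hunk 4: at line 3 remove [zvk,uqji] add [wbi,nxmaz] -> 13 lines: ssax hgp skgpn jyk wbi nxmaz vxpz jjvqk lobvm dmj ygccq bgg dkp
Final line 8: jjvqk

Answer: jjvqk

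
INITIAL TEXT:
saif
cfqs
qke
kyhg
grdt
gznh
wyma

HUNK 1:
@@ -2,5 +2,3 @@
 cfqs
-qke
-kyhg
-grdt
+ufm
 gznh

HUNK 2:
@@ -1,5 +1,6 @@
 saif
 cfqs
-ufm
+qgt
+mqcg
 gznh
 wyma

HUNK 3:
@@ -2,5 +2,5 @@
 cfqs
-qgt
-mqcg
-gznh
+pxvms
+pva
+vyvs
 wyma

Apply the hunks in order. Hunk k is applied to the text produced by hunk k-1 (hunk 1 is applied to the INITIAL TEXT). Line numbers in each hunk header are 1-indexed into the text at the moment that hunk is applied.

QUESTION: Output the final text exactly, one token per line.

Answer: saif
cfqs
pxvms
pva
vyvs
wyma

Derivation:
Hunk 1: at line 2 remove [qke,kyhg,grdt] add [ufm] -> 5 lines: saif cfqs ufm gznh wyma
Hunk 2: at line 1 remove [ufm] add [qgt,mqcg] -> 6 lines: saif cfqs qgt mqcg gznh wyma
Hunk 3: at line 2 remove [qgt,mqcg,gznh] add [pxvms,pva,vyvs] -> 6 lines: saif cfqs pxvms pva vyvs wyma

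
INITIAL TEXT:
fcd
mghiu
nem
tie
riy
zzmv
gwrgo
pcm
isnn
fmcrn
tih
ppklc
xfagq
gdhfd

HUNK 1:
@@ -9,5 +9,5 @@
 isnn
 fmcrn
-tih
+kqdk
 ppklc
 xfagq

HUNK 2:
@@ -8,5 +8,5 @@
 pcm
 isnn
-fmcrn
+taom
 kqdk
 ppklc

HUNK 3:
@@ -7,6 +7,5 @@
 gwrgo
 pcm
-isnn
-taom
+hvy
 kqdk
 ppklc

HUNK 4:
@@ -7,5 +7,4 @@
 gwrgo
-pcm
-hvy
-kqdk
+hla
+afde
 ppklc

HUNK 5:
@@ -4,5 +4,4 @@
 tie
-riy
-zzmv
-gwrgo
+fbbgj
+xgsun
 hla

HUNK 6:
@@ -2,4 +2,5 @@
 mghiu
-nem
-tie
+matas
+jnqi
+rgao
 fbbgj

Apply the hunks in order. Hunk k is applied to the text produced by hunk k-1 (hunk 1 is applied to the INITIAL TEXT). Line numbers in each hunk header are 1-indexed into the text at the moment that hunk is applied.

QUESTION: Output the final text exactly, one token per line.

Hunk 1: at line 9 remove [tih] add [kqdk] -> 14 lines: fcd mghiu nem tie riy zzmv gwrgo pcm isnn fmcrn kqdk ppklc xfagq gdhfd
Hunk 2: at line 8 remove [fmcrn] add [taom] -> 14 lines: fcd mghiu nem tie riy zzmv gwrgo pcm isnn taom kqdk ppklc xfagq gdhfd
Hunk 3: at line 7 remove [isnn,taom] add [hvy] -> 13 lines: fcd mghiu nem tie riy zzmv gwrgo pcm hvy kqdk ppklc xfagq gdhfd
Hunk 4: at line 7 remove [pcm,hvy,kqdk] add [hla,afde] -> 12 lines: fcd mghiu nem tie riy zzmv gwrgo hla afde ppklc xfagq gdhfd
Hunk 5: at line 4 remove [riy,zzmv,gwrgo] add [fbbgj,xgsun] -> 11 lines: fcd mghiu nem tie fbbgj xgsun hla afde ppklc xfagq gdhfd
Hunk 6: at line 2 remove [nem,tie] add [matas,jnqi,rgao] -> 12 lines: fcd mghiu matas jnqi rgao fbbgj xgsun hla afde ppklc xfagq gdhfd

Answer: fcd
mghiu
matas
jnqi
rgao
fbbgj
xgsun
hla
afde
ppklc
xfagq
gdhfd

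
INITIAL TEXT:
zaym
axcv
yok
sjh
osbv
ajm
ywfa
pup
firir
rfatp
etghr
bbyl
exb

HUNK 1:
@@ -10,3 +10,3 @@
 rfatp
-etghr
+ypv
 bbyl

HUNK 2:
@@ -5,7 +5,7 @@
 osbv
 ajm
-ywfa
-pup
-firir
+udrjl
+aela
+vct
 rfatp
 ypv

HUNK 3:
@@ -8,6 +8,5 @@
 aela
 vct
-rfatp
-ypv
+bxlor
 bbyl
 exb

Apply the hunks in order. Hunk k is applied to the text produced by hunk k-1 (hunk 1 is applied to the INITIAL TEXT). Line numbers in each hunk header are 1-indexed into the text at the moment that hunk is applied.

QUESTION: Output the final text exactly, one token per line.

Hunk 1: at line 10 remove [etghr] add [ypv] -> 13 lines: zaym axcv yok sjh osbv ajm ywfa pup firir rfatp ypv bbyl exb
Hunk 2: at line 5 remove [ywfa,pup,firir] add [udrjl,aela,vct] -> 13 lines: zaym axcv yok sjh osbv ajm udrjl aela vct rfatp ypv bbyl exb
Hunk 3: at line 8 remove [rfatp,ypv] add [bxlor] -> 12 lines: zaym axcv yok sjh osbv ajm udrjl aela vct bxlor bbyl exb

Answer: zaym
axcv
yok
sjh
osbv
ajm
udrjl
aela
vct
bxlor
bbyl
exb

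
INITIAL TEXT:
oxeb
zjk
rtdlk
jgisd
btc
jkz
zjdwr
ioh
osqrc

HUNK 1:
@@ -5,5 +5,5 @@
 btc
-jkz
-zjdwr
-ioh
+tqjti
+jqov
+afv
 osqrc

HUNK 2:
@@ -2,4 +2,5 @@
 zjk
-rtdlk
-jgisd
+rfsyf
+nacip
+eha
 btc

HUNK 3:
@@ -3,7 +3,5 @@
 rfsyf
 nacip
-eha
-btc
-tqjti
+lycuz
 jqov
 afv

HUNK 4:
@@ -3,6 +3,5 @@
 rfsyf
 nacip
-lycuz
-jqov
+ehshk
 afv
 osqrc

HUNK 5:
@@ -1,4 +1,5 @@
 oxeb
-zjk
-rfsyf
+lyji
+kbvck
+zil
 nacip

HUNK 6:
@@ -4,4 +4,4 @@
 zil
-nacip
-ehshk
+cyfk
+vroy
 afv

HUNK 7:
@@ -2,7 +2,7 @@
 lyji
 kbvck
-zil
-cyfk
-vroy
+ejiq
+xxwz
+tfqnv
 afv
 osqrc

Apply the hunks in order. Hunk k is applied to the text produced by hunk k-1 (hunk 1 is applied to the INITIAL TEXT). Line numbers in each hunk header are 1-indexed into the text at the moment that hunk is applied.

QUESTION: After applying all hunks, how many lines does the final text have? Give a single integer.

Hunk 1: at line 5 remove [jkz,zjdwr,ioh] add [tqjti,jqov,afv] -> 9 lines: oxeb zjk rtdlk jgisd btc tqjti jqov afv osqrc
Hunk 2: at line 2 remove [rtdlk,jgisd] add [rfsyf,nacip,eha] -> 10 lines: oxeb zjk rfsyf nacip eha btc tqjti jqov afv osqrc
Hunk 3: at line 3 remove [eha,btc,tqjti] add [lycuz] -> 8 lines: oxeb zjk rfsyf nacip lycuz jqov afv osqrc
Hunk 4: at line 3 remove [lycuz,jqov] add [ehshk] -> 7 lines: oxeb zjk rfsyf nacip ehshk afv osqrc
Hunk 5: at line 1 remove [zjk,rfsyf] add [lyji,kbvck,zil] -> 8 lines: oxeb lyji kbvck zil nacip ehshk afv osqrc
Hunk 6: at line 4 remove [nacip,ehshk] add [cyfk,vroy] -> 8 lines: oxeb lyji kbvck zil cyfk vroy afv osqrc
Hunk 7: at line 2 remove [zil,cyfk,vroy] add [ejiq,xxwz,tfqnv] -> 8 lines: oxeb lyji kbvck ejiq xxwz tfqnv afv osqrc
Final line count: 8

Answer: 8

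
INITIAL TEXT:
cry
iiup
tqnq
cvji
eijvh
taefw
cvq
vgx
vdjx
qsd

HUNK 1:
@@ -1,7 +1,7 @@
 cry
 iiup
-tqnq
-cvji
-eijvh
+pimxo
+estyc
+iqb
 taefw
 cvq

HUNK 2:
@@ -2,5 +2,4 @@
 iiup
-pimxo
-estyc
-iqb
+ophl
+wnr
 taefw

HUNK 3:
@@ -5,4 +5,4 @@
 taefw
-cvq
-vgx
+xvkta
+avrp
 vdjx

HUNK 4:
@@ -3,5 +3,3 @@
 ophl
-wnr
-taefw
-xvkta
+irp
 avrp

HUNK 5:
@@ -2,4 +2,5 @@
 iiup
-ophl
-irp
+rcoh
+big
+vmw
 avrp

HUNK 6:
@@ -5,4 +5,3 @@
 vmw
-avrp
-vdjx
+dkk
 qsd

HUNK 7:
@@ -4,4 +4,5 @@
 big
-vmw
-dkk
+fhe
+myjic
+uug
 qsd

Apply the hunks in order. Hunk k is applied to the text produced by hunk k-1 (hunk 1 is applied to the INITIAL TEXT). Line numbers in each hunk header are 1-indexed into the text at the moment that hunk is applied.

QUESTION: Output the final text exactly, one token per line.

Hunk 1: at line 1 remove [tqnq,cvji,eijvh] add [pimxo,estyc,iqb] -> 10 lines: cry iiup pimxo estyc iqb taefw cvq vgx vdjx qsd
Hunk 2: at line 2 remove [pimxo,estyc,iqb] add [ophl,wnr] -> 9 lines: cry iiup ophl wnr taefw cvq vgx vdjx qsd
Hunk 3: at line 5 remove [cvq,vgx] add [xvkta,avrp] -> 9 lines: cry iiup ophl wnr taefw xvkta avrp vdjx qsd
Hunk 4: at line 3 remove [wnr,taefw,xvkta] add [irp] -> 7 lines: cry iiup ophl irp avrp vdjx qsd
Hunk 5: at line 2 remove [ophl,irp] add [rcoh,big,vmw] -> 8 lines: cry iiup rcoh big vmw avrp vdjx qsd
Hunk 6: at line 5 remove [avrp,vdjx] add [dkk] -> 7 lines: cry iiup rcoh big vmw dkk qsd
Hunk 7: at line 4 remove [vmw,dkk] add [fhe,myjic,uug] -> 8 lines: cry iiup rcoh big fhe myjic uug qsd

Answer: cry
iiup
rcoh
big
fhe
myjic
uug
qsd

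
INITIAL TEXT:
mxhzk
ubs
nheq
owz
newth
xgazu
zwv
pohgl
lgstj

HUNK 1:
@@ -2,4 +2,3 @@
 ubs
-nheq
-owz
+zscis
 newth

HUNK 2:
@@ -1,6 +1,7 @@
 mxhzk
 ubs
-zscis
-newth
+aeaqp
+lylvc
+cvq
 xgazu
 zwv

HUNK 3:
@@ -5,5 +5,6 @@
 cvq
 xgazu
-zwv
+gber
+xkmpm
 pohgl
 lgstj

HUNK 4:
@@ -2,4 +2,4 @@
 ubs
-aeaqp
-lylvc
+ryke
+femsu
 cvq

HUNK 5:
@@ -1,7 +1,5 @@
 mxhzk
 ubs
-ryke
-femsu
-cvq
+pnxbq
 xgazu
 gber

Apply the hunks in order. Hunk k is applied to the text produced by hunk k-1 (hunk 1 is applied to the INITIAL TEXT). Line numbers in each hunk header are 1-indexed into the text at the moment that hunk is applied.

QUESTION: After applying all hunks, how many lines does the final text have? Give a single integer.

Answer: 8

Derivation:
Hunk 1: at line 2 remove [nheq,owz] add [zscis] -> 8 lines: mxhzk ubs zscis newth xgazu zwv pohgl lgstj
Hunk 2: at line 1 remove [zscis,newth] add [aeaqp,lylvc,cvq] -> 9 lines: mxhzk ubs aeaqp lylvc cvq xgazu zwv pohgl lgstj
Hunk 3: at line 5 remove [zwv] add [gber,xkmpm] -> 10 lines: mxhzk ubs aeaqp lylvc cvq xgazu gber xkmpm pohgl lgstj
Hunk 4: at line 2 remove [aeaqp,lylvc] add [ryke,femsu] -> 10 lines: mxhzk ubs ryke femsu cvq xgazu gber xkmpm pohgl lgstj
Hunk 5: at line 1 remove [ryke,femsu,cvq] add [pnxbq] -> 8 lines: mxhzk ubs pnxbq xgazu gber xkmpm pohgl lgstj
Final line count: 8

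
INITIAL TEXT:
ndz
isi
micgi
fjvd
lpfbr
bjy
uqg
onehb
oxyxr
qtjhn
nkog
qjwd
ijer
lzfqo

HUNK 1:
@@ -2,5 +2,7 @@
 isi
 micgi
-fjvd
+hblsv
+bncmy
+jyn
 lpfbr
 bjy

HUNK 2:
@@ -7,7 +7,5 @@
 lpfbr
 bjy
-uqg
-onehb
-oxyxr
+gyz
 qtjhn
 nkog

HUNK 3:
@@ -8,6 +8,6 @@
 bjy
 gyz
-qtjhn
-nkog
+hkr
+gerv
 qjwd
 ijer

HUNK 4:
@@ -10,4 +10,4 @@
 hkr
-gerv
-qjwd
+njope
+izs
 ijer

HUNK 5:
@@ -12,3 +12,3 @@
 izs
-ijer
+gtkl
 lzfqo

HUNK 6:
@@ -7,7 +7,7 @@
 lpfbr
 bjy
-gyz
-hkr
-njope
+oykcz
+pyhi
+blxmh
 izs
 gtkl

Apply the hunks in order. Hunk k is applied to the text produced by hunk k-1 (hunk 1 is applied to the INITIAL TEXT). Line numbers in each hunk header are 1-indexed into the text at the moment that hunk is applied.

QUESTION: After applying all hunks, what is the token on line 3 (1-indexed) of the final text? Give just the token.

Answer: micgi

Derivation:
Hunk 1: at line 2 remove [fjvd] add [hblsv,bncmy,jyn] -> 16 lines: ndz isi micgi hblsv bncmy jyn lpfbr bjy uqg onehb oxyxr qtjhn nkog qjwd ijer lzfqo
Hunk 2: at line 7 remove [uqg,onehb,oxyxr] add [gyz] -> 14 lines: ndz isi micgi hblsv bncmy jyn lpfbr bjy gyz qtjhn nkog qjwd ijer lzfqo
Hunk 3: at line 8 remove [qtjhn,nkog] add [hkr,gerv] -> 14 lines: ndz isi micgi hblsv bncmy jyn lpfbr bjy gyz hkr gerv qjwd ijer lzfqo
Hunk 4: at line 10 remove [gerv,qjwd] add [njope,izs] -> 14 lines: ndz isi micgi hblsv bncmy jyn lpfbr bjy gyz hkr njope izs ijer lzfqo
Hunk 5: at line 12 remove [ijer] add [gtkl] -> 14 lines: ndz isi micgi hblsv bncmy jyn lpfbr bjy gyz hkr njope izs gtkl lzfqo
Hunk 6: at line 7 remove [gyz,hkr,njope] add [oykcz,pyhi,blxmh] -> 14 lines: ndz isi micgi hblsv bncmy jyn lpfbr bjy oykcz pyhi blxmh izs gtkl lzfqo
Final line 3: micgi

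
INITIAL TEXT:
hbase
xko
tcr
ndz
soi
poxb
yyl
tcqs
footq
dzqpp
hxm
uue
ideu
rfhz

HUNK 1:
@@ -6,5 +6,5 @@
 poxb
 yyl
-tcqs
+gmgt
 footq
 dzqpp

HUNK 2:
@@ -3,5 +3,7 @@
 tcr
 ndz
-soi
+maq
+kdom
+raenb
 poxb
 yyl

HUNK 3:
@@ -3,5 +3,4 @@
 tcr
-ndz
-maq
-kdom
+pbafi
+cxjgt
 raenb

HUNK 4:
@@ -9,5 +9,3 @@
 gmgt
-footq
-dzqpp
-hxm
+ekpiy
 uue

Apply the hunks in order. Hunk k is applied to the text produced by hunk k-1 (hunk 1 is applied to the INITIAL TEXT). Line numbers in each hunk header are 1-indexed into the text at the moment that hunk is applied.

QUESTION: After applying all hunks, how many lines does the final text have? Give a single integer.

Answer: 13

Derivation:
Hunk 1: at line 6 remove [tcqs] add [gmgt] -> 14 lines: hbase xko tcr ndz soi poxb yyl gmgt footq dzqpp hxm uue ideu rfhz
Hunk 2: at line 3 remove [soi] add [maq,kdom,raenb] -> 16 lines: hbase xko tcr ndz maq kdom raenb poxb yyl gmgt footq dzqpp hxm uue ideu rfhz
Hunk 3: at line 3 remove [ndz,maq,kdom] add [pbafi,cxjgt] -> 15 lines: hbase xko tcr pbafi cxjgt raenb poxb yyl gmgt footq dzqpp hxm uue ideu rfhz
Hunk 4: at line 9 remove [footq,dzqpp,hxm] add [ekpiy] -> 13 lines: hbase xko tcr pbafi cxjgt raenb poxb yyl gmgt ekpiy uue ideu rfhz
Final line count: 13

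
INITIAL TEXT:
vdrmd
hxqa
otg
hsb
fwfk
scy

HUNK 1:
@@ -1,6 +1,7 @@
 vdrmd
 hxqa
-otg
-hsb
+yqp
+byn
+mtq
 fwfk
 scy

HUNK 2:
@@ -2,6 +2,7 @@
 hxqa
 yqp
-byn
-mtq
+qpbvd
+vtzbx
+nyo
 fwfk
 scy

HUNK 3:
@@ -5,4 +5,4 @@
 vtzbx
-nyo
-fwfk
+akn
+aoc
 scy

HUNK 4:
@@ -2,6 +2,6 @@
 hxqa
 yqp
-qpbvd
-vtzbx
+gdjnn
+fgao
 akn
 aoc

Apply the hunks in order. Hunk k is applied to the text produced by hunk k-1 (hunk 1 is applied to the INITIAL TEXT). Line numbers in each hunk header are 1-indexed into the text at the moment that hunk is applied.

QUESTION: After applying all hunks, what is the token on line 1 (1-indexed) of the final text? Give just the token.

Answer: vdrmd

Derivation:
Hunk 1: at line 1 remove [otg,hsb] add [yqp,byn,mtq] -> 7 lines: vdrmd hxqa yqp byn mtq fwfk scy
Hunk 2: at line 2 remove [byn,mtq] add [qpbvd,vtzbx,nyo] -> 8 lines: vdrmd hxqa yqp qpbvd vtzbx nyo fwfk scy
Hunk 3: at line 5 remove [nyo,fwfk] add [akn,aoc] -> 8 lines: vdrmd hxqa yqp qpbvd vtzbx akn aoc scy
Hunk 4: at line 2 remove [qpbvd,vtzbx] add [gdjnn,fgao] -> 8 lines: vdrmd hxqa yqp gdjnn fgao akn aoc scy
Final line 1: vdrmd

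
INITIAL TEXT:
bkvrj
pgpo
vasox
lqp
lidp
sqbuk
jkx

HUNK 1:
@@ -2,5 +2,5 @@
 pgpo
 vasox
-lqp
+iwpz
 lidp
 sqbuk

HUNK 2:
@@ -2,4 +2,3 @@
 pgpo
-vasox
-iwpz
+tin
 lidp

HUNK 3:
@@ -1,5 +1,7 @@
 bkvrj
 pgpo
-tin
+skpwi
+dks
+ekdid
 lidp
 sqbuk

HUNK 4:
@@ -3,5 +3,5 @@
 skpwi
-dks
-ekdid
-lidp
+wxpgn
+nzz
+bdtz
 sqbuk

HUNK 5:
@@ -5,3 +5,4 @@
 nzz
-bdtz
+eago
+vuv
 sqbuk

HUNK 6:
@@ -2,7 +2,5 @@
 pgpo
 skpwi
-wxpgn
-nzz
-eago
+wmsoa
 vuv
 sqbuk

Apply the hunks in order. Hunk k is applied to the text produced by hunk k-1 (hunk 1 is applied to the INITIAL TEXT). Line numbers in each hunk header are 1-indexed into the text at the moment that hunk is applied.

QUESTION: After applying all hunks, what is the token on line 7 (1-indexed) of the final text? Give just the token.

Hunk 1: at line 2 remove [lqp] add [iwpz] -> 7 lines: bkvrj pgpo vasox iwpz lidp sqbuk jkx
Hunk 2: at line 2 remove [vasox,iwpz] add [tin] -> 6 lines: bkvrj pgpo tin lidp sqbuk jkx
Hunk 3: at line 1 remove [tin] add [skpwi,dks,ekdid] -> 8 lines: bkvrj pgpo skpwi dks ekdid lidp sqbuk jkx
Hunk 4: at line 3 remove [dks,ekdid,lidp] add [wxpgn,nzz,bdtz] -> 8 lines: bkvrj pgpo skpwi wxpgn nzz bdtz sqbuk jkx
Hunk 5: at line 5 remove [bdtz] add [eago,vuv] -> 9 lines: bkvrj pgpo skpwi wxpgn nzz eago vuv sqbuk jkx
Hunk 6: at line 2 remove [wxpgn,nzz,eago] add [wmsoa] -> 7 lines: bkvrj pgpo skpwi wmsoa vuv sqbuk jkx
Final line 7: jkx

Answer: jkx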